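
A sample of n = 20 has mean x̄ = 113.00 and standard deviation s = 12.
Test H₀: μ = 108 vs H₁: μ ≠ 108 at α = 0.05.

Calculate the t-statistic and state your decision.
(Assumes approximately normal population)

Answer: t = 1.8634, fail to reject H₀

Derivation:
df = n - 1 = 19
SE = s/√n = 12/√20 = 2.6833
t = (x̄ - μ₀)/SE = (113.00 - 108)/2.6833 = 1.8634
Critical value: t_{0.025,19} = ±2.093
p-value ≈ 0.0779
Decision: fail to reject H₀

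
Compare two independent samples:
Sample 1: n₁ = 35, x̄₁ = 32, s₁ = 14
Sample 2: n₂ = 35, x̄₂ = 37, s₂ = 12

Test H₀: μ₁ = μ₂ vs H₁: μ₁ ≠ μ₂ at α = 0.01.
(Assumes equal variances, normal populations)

Answer: t = -1.6042, fail to reject H₀

Derivation:
Pooled variance: s²_p = [34×14² + 34×12²]/(68) = 170.0000
s_p = 13.0384
SE = s_p×√(1/n₁ + 1/n₂) = 13.0384×√(1/35 + 1/35) = 3.1168
t = (x̄₁ - x̄₂)/SE = (32 - 37)/3.1168 = -1.6042
df = 68, t-critical = ±2.650
Decision: fail to reject H₀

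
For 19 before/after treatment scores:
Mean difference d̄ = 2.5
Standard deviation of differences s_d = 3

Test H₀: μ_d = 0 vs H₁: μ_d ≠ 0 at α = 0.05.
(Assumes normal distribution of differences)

Answer: t = 3.6327, reject H₀

Derivation:
df = n - 1 = 18
SE = s_d/√n = 3/√19 = 0.6882
t = d̄/SE = 2.5/0.6882 = 3.6327
Critical value: t_{0.025,18} = ±2.101
p-value ≈ 0.0019
Decision: reject H₀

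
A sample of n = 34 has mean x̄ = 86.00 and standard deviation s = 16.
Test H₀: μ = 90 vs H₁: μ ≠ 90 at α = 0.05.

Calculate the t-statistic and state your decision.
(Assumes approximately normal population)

df = n - 1 = 33
SE = s/√n = 16/√34 = 2.7440
t = (x̄ - μ₀)/SE = (86.00 - 90)/2.7440 = -1.4577
Critical value: t_{0.025,33} = ±2.035
p-value ≈ 0.1544
Decision: fail to reject H₀

Answer: t = -1.4577, fail to reject H₀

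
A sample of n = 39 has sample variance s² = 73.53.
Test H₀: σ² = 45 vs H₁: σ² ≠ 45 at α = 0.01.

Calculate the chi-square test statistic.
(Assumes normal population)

Answer: χ² = 62.0920, fail to reject H₀

Derivation:
df = n - 1 = 38
χ² = (n-1)s²/σ₀² = 38×73.53/45 = 62.0920
Critical values: χ²_{0.995,38} = 19.289, χ²_{0.005,38} = 64.181
Rejection region: χ² < 19.289 or χ² > 64.181
Decision: fail to reject H₀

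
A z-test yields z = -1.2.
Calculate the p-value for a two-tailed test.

Answer: p-value ≈ 0.2301

Derivation:
For z = -1.2:
p = 2×P(Z > |-1.2|) = 2×(1 - Φ(1.2)) = 0.2301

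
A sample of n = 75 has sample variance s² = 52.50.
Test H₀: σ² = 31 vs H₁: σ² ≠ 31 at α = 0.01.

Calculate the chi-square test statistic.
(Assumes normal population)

Answer: χ² = 125.3226, reject H₀

Derivation:
df = n - 1 = 74
χ² = (n-1)s²/σ₀² = 74×52.50/31 = 125.3226
Critical values: χ²_{0.995,74} = 46.417, χ²_{0.005,74} = 109.074
Rejection region: χ² < 46.417 or χ² > 109.074
Decision: reject H₀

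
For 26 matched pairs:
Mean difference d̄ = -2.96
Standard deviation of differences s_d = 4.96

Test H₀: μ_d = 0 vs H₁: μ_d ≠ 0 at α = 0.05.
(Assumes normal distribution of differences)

Answer: t = -3.0431, reject H₀

Derivation:
df = n - 1 = 25
SE = s_d/√n = 4.96/√26 = 0.9727
t = d̄/SE = -2.96/0.9727 = -3.0431
Critical value: t_{0.025,25} = ±2.060
p-value ≈ 0.0054
Decision: reject H₀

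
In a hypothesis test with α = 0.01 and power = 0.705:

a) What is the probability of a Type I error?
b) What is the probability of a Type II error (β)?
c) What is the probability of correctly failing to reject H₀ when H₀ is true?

Answer: a) 0.01, b) 0.295, c) 0.99

Derivation:
a) Type I error probability = α = 0.01
b) Power = P(reject H₀ | H₁ true) = 1 - β = 0.705, so Type II error probability = β = 1 - Power = 0.295
c) P(fail to reject H₀ | H₀ true) = 1 - α = 0.99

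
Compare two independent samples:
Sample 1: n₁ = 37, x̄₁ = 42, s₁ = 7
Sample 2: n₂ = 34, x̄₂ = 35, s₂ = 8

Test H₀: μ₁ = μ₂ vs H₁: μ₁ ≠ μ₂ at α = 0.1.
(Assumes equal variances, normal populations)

Pooled variance: s²_p = [36×7² + 33×8²]/(69) = 56.1739
s_p = 7.4949
SE = s_p×√(1/n₁ + 1/n₂) = 7.4949×√(1/37 + 1/34) = 1.7806
t = (x̄₁ - x̄₂)/SE = (42 - 35)/1.7806 = 3.9313
df = 69, t-critical = ±1.667
Decision: reject H₀

Answer: t = 3.9313, reject H₀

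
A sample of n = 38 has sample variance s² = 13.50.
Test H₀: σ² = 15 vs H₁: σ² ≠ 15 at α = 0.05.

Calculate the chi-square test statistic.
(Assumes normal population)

Answer: χ² = 33.3000, fail to reject H₀

Derivation:
df = n - 1 = 37
χ² = (n-1)s²/σ₀² = 37×13.50/15 = 33.3000
Critical values: χ²_{0.975,37} = 22.106, χ²_{0.025,37} = 55.668
Rejection region: χ² < 22.106 or χ² > 55.668
Decision: fail to reject H₀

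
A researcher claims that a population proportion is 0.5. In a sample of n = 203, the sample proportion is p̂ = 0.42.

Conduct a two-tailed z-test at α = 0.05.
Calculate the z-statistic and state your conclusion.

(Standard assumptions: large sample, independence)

H₀: p = 0.5, H₁: p ≠ 0.5
Standard error: SE = √(p₀(1-p₀)/n) = √(0.5×0.5/203) = 0.035093
z-statistic: z = (p̂ - p₀)/SE = (0.42 - 0.5)/0.035093 = -2.2797
Critical value: z_0.025 = ±1.960
p-value = 0.0226
Decision: reject H₀ at α = 0.05

Answer: z = -2.2797, reject H₀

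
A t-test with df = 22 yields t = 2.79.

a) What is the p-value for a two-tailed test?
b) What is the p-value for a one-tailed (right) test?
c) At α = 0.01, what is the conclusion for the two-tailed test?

Using t-distribution with df = 22:
a) Two-tailed: p = 2×P(T > 2.79) = 0.0107
b) One-tailed: p = P(T > 2.79) = 0.0053
c) 0.0107 ≥ 0.01, fail to reject H₀

Answer: a) 0.0107, b) 0.0053, c) fail to reject H₀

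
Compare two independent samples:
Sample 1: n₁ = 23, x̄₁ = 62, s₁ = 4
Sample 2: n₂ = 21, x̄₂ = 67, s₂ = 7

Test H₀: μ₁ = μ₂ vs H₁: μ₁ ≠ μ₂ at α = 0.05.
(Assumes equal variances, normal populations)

Pooled variance: s²_p = [22×4² + 20×7²]/(42) = 31.7143
s_p = 5.6315
SE = s_p×√(1/n₁ + 1/n₂) = 5.6315×√(1/23 + 1/21) = 1.6997
t = (x̄₁ - x̄₂)/SE = (62 - 67)/1.6997 = -2.9417
df = 42, t-critical = ±2.018
Decision: reject H₀

Answer: t = -2.9417, reject H₀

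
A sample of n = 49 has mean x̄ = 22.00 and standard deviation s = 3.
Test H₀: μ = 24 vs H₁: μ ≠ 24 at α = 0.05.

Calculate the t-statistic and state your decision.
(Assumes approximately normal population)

Answer: t = -4.6664, reject H₀

Derivation:
df = n - 1 = 48
SE = s/√n = 3/√49 = 0.4286
t = (x̄ - μ₀)/SE = (22.00 - 24)/0.4286 = -4.6664
Critical value: t_{0.025,48} = ±2.011
p-value < 0.0001
Decision: reject H₀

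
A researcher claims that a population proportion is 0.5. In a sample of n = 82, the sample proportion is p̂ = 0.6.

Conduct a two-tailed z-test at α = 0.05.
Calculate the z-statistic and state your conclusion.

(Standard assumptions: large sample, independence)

H₀: p = 0.5, H₁: p ≠ 0.5
Standard error: SE = √(p₀(1-p₀)/n) = √(0.5×0.5/82) = 0.055216
z-statistic: z = (p̂ - p₀)/SE = (0.6 - 0.5)/0.055216 = 1.8111
Critical value: z_0.025 = ±1.960
p-value = 0.0701
Decision: fail to reject H₀ at α = 0.05

Answer: z = 1.8111, fail to reject H₀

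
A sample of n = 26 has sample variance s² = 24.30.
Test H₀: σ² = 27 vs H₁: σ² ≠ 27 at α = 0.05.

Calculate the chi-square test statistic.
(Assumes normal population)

df = n - 1 = 25
χ² = (n-1)s²/σ₀² = 25×24.30/27 = 22.5000
Critical values: χ²_{0.975,25} = 13.120, χ²_{0.025,25} = 40.646
Rejection region: χ² < 13.120 or χ² > 40.646
Decision: fail to reject H₀

Answer: χ² = 22.5000, fail to reject H₀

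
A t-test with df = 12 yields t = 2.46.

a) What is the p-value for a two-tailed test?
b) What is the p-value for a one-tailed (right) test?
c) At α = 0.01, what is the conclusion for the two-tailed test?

Answer: a) 0.0300, b) 0.0150, c) fail to reject H₀

Derivation:
Using t-distribution with df = 12:
a) Two-tailed: p = 2×P(T > 2.46) = 0.0300
b) One-tailed: p = P(T > 2.46) = 0.0150
c) 0.0300 ≥ 0.01, fail to reject H₀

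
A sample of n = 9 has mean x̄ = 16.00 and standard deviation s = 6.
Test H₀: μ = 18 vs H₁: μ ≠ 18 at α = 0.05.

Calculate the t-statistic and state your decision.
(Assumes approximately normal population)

Answer: t = -1.0000, fail to reject H₀

Derivation:
df = n - 1 = 8
SE = s/√n = 6/√9 = 2.0000
t = (x̄ - μ₀)/SE = (16.00 - 18)/2.0000 = -1.0000
Critical value: t_{0.025,8} = ±2.306
p-value ≈ 0.3466
Decision: fail to reject H₀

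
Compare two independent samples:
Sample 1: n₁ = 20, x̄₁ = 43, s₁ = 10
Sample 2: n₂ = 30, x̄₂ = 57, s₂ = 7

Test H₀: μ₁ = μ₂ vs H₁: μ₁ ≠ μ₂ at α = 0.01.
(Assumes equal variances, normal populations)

Pooled variance: s²_p = [19×10² + 29×7²]/(48) = 69.1875
s_p = 8.3179
SE = s_p×√(1/n₁ + 1/n₂) = 8.3179×√(1/20 + 1/30) = 2.4012
t = (x̄₁ - x̄₂)/SE = (43 - 57)/2.4012 = -5.8304
df = 48, t-critical = ±2.682
Decision: reject H₀

Answer: t = -5.8304, reject H₀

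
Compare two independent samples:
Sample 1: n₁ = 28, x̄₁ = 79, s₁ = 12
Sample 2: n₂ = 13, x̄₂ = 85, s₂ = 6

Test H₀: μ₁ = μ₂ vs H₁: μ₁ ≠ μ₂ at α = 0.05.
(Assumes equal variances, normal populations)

Answer: t = -1.6987, fail to reject H₀

Derivation:
Pooled variance: s²_p = [27×12² + 12×6²]/(39) = 110.7692
s_p = 10.5247
SE = s_p×√(1/n₁ + 1/n₂) = 10.5247×√(1/28 + 1/13) = 3.5322
t = (x̄₁ - x̄₂)/SE = (79 - 85)/3.5322 = -1.6987
df = 39, t-critical = ±2.023
Decision: fail to reject H₀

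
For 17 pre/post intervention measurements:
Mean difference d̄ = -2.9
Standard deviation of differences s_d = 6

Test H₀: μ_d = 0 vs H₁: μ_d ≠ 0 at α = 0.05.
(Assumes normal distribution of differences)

Answer: t = -1.9929, fail to reject H₀

Derivation:
df = n - 1 = 16
SE = s_d/√n = 6/√17 = 1.4552
t = d̄/SE = -2.9/1.4552 = -1.9929
Critical value: t_{0.025,16} = ±2.120
p-value ≈ 0.0636
Decision: fail to reject H₀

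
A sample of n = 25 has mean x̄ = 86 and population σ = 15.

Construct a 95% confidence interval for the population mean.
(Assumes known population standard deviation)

Confidence level: 95%, α = 0.05
z_0.025 = 1.960
SE = σ/√n = 15/√25 = 3.0000
Margin of error = 1.960 × 3.0000 = 5.8800
CI: x̄ ± margin = 86 ± 5.8800
CI: (80.1200, 91.8800)

Answer: (80.1200, 91.8800)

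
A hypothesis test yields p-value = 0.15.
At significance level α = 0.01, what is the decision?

Compare p-value to α:
0.15 ≥ 0.01
Decision: fail to reject H₀

Answer: fail to reject H₀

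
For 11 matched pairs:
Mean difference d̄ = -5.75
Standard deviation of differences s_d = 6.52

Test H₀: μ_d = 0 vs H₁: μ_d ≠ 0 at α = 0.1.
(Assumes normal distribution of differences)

Answer: t = -2.9249, reject H₀

Derivation:
df = n - 1 = 10
SE = s_d/√n = 6.52/√11 = 1.9659
t = d̄/SE = -5.75/1.9659 = -2.9249
Critical value: t_{0.05,10} = ±1.812
p-value ≈ 0.0152
Decision: reject H₀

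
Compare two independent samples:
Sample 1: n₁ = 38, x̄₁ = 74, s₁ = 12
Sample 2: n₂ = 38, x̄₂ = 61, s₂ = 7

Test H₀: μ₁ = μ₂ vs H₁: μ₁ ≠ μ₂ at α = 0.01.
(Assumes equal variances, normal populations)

Answer: t = 5.7685, reject H₀

Derivation:
Pooled variance: s²_p = [37×12² + 37×7²]/(74) = 96.5000
s_p = 9.8234
SE = s_p×√(1/n₁ + 1/n₂) = 9.8234×√(1/38 + 1/38) = 2.2536
t = (x̄₁ - x̄₂)/SE = (74 - 61)/2.2536 = 5.7685
df = 74, t-critical = ±2.644
Decision: reject H₀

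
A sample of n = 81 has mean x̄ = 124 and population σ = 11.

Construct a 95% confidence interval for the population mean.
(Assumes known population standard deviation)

Confidence level: 95%, α = 0.05
z_0.025 = 1.960
SE = σ/√n = 11/√81 = 1.2222
Margin of error = 1.960 × 1.2222 = 2.3955
CI: x̄ ± margin = 124 ± 2.3955
CI: (121.6045, 126.3955)

Answer: (121.6045, 126.3955)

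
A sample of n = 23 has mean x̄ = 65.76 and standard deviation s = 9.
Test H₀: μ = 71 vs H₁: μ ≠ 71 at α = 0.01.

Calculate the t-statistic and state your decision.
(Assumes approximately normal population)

df = n - 1 = 22
SE = s/√n = 9/√23 = 1.8766
t = (x̄ - μ₀)/SE = (65.76 - 71)/1.8766 = -2.7923
Critical value: t_{0.005,22} = ±2.819
p-value ≈ 0.0106
Decision: fail to reject H₀

Answer: t = -2.7923, fail to reject H₀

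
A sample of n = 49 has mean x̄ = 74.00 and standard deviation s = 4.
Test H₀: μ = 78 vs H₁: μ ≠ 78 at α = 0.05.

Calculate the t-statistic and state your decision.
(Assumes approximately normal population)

df = n - 1 = 48
SE = s/√n = 4/√49 = 0.5714
t = (x̄ - μ₀)/SE = (74.00 - 78)/0.5714 = -7.0004
Critical value: t_{0.025,48} = ±2.011
p-value < 0.0001
Decision: reject H₀

Answer: t = -7.0004, reject H₀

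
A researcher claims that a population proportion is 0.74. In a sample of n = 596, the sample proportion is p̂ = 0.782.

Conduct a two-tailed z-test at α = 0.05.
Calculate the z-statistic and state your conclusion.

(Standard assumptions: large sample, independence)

H₀: p = 0.74, H₁: p ≠ 0.74
Standard error: SE = √(p₀(1-p₀)/n) = √(0.74×0.26/596) = 0.017967
z-statistic: z = (p̂ - p₀)/SE = (0.782 - 0.74)/0.017967 = 2.3376
Critical value: z_0.025 = ±1.960
p-value = 0.0194
Decision: reject H₀ at α = 0.05

Answer: z = 2.3376, reject H₀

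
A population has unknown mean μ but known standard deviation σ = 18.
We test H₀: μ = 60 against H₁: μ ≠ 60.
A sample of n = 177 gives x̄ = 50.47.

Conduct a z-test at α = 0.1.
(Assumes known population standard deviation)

Standard error: SE = σ/√n = 18/√177 = 1.3530
z-statistic: z = (x̄ - μ₀)/SE = (50.47 - 60)/1.3530 = -7.0436
Critical value: ±1.645
p-value < 0.0001
Decision: reject H₀

Answer: z = -7.0436, reject H₀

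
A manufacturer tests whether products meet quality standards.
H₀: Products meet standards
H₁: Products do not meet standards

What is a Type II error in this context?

Type I error (α): Rejecting H₀ when H₀ is true
Type II error (β): Failing to reject H₀ when H₁ is true

Answer: Accepting products as meeting standards when they don't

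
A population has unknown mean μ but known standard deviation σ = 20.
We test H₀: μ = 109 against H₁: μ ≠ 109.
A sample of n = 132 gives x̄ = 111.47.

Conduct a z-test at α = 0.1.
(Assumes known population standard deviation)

Answer: z = 1.4189, fail to reject H₀

Derivation:
Standard error: SE = σ/√n = 20/√132 = 1.7408
z-statistic: z = (x̄ - μ₀)/SE = (111.47 - 109)/1.7408 = 1.4189
Critical value: ±1.645
p-value = 0.1559
Decision: fail to reject H₀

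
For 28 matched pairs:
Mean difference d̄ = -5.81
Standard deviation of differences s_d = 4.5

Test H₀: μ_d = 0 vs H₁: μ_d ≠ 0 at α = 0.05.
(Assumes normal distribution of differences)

df = n - 1 = 27
SE = s_d/√n = 4.5/√28 = 0.8504
t = d̄/SE = -5.81/0.8504 = -6.8321
Critical value: t_{0.025,27} = ±2.052
p-value < 0.0001
Decision: reject H₀

Answer: t = -6.8321, reject H₀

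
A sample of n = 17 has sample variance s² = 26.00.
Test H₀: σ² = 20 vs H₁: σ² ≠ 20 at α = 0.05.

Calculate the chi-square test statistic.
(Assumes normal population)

df = n - 1 = 16
χ² = (n-1)s²/σ₀² = 16×26.00/20 = 20.8000
Critical values: χ²_{0.975,16} = 6.908, χ²_{0.025,16} = 28.845
Rejection region: χ² < 6.908 or χ² > 28.845
Decision: fail to reject H₀

Answer: χ² = 20.8000, fail to reject H₀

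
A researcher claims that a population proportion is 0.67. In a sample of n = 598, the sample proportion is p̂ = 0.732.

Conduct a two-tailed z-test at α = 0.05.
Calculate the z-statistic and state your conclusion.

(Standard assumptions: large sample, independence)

H₀: p = 0.67, H₁: p ≠ 0.67
Standard error: SE = √(p₀(1-p₀)/n) = √(0.67×0.33/598) = 0.019228
z-statistic: z = (p̂ - p₀)/SE = (0.732 - 0.67)/0.019228 = 3.2245
Critical value: z_0.025 = ±1.960
p-value = 0.0013
Decision: reject H₀ at α = 0.05

Answer: z = 3.2245, reject H₀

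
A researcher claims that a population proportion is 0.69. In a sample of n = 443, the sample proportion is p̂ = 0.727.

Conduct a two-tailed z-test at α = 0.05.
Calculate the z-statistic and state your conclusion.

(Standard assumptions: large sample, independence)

H₀: p = 0.69, H₁: p ≠ 0.69
Standard error: SE = √(p₀(1-p₀)/n) = √(0.69×0.31/443) = 0.021974
z-statistic: z = (p̂ - p₀)/SE = (0.727 - 0.69)/0.021974 = 1.6838
Critical value: z_0.025 = ±1.960
p-value = 0.0922
Decision: fail to reject H₀ at α = 0.05

Answer: z = 1.6838, fail to reject H₀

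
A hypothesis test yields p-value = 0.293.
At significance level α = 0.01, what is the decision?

Answer: fail to reject H₀

Derivation:
Compare p-value to α:
0.293 ≥ 0.01
Decision: fail to reject H₀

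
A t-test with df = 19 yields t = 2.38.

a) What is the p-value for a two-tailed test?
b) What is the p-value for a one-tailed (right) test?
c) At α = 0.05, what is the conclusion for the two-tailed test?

Answer: a) 0.0279, b) 0.0140, c) reject H₀

Derivation:
Using t-distribution with df = 19:
a) Two-tailed: p = 2×P(T > 2.38) = 0.0279
b) One-tailed: p = P(T > 2.38) = 0.0140
c) 0.0279 < 0.05, reject H₀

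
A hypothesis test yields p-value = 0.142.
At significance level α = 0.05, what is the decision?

Compare p-value to α:
0.142 ≥ 0.05
Decision: fail to reject H₀

Answer: fail to reject H₀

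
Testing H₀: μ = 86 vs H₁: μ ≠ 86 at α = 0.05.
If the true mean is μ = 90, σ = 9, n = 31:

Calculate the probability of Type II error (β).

Answer: β ≈ 0.3034

Derivation:
SE = σ/√n = 9/√31 = 1.6164
Critical values: μ₀ ± z_0.025×SE = 86 ± 1.960×1.6164
Acceptance region: (82.8319, 89.1681)
Under H₁ (μ = 90): z_high = (89.1681 - 90)/1.6164 = -0.5147, z_low = (82.8319 - 90)/1.6164 = -4.4346
β = P(not reject | H₁) = Φ(-0.5147) - Φ(-4.4346) ≈ 0.3034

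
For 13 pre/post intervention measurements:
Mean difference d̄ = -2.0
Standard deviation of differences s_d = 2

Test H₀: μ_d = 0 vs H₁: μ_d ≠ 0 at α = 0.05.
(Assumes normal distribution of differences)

Answer: t = -3.6056, reject H₀

Derivation:
df = n - 1 = 12
SE = s_d/√n = 2/√13 = 0.5547
t = d̄/SE = -2.0/0.5547 = -3.6056
Critical value: t_{0.025,12} = ±2.179
p-value ≈ 0.0036
Decision: reject H₀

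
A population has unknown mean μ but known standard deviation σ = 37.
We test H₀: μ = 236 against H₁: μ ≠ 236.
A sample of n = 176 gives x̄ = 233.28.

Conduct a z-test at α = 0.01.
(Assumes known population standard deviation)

Answer: z = -0.9753, fail to reject H₀

Derivation:
Standard error: SE = σ/√n = 37/√176 = 2.7890
z-statistic: z = (x̄ - μ₀)/SE = (233.28 - 236)/2.7890 = -0.9753
Critical value: ±2.576
p-value = 0.3294
Decision: fail to reject H₀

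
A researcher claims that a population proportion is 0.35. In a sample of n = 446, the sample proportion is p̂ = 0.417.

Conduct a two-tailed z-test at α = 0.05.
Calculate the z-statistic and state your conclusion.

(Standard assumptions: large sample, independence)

Answer: z = 2.9666, reject H₀

Derivation:
H₀: p = 0.35, H₁: p ≠ 0.35
Standard error: SE = √(p₀(1-p₀)/n) = √(0.35×0.65/446) = 0.022585
z-statistic: z = (p̂ - p₀)/SE = (0.417 - 0.35)/0.022585 = 2.9666
Critical value: z_0.025 = ±1.960
p-value = 0.0030
Decision: reject H₀ at α = 0.05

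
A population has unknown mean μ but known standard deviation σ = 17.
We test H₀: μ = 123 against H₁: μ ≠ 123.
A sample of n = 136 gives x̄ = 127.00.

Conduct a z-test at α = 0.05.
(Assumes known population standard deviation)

Standard error: SE = σ/√n = 17/√136 = 1.4577
z-statistic: z = (x̄ - μ₀)/SE = (127.00 - 123)/1.4577 = 2.7440
Critical value: ±1.960
p-value = 0.0061
Decision: reject H₀

Answer: z = 2.7440, reject H₀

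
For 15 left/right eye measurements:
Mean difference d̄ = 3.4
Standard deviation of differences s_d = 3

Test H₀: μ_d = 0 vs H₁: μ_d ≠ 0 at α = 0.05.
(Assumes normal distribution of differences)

df = n - 1 = 14
SE = s_d/√n = 3/√15 = 0.7746
t = d̄/SE = 3.4/0.7746 = 4.3894
Critical value: t_{0.025,14} = ±2.145
p-value ≈ 0.0006
Decision: reject H₀

Answer: t = 4.3894, reject H₀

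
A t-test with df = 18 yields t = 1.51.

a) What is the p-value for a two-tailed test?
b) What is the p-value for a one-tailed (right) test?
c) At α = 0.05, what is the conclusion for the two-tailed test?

Using t-distribution with df = 18:
a) Two-tailed: p = 2×P(T > 1.51) = 0.1484
b) One-tailed: p = P(T > 1.51) = 0.0742
c) 0.1484 ≥ 0.05, fail to reject H₀

Answer: a) 0.1484, b) 0.0742, c) fail to reject H₀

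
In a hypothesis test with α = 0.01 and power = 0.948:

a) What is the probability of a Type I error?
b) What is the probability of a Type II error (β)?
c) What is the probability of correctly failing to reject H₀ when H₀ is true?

a) Type I error probability = α = 0.01
b) Power = P(reject H₀ | H₁ true) = 1 - β = 0.948, so Type II error probability = β = 1 - Power = 0.052
c) P(fail to reject H₀ | H₀ true) = 1 - α = 0.99

Answer: a) 0.01, b) 0.052, c) 0.99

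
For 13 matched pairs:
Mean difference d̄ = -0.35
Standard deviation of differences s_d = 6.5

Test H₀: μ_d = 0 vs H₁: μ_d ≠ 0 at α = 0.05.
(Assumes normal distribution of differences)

df = n - 1 = 12
SE = s_d/√n = 6.5/√13 = 1.8028
t = d̄/SE = -0.35/1.8028 = -0.1941
Critical value: t_{0.025,12} = ±2.179
p-value ≈ 0.8493
Decision: fail to reject H₀

Answer: t = -0.1941, fail to reject H₀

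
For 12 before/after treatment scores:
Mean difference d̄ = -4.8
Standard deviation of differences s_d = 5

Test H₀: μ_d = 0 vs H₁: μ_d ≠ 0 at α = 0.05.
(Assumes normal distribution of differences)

df = n - 1 = 11
SE = s_d/√n = 5/√12 = 1.4434
t = d̄/SE = -4.8/1.4434 = -3.3255
Critical value: t_{0.025,11} = ±2.201
p-value ≈ 0.0068
Decision: reject H₀

Answer: t = -3.3255, reject H₀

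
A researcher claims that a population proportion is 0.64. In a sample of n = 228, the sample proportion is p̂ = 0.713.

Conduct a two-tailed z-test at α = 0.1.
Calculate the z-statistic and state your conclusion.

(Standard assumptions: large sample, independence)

Answer: z = 2.2964, reject H₀

Derivation:
H₀: p = 0.64, H₁: p ≠ 0.64
Standard error: SE = √(p₀(1-p₀)/n) = √(0.64×0.36/228) = 0.031789
z-statistic: z = (p̂ - p₀)/SE = (0.713 - 0.64)/0.031789 = 2.2964
Critical value: z_0.05 = ±1.645
p-value = 0.0217
Decision: reject H₀ at α = 0.1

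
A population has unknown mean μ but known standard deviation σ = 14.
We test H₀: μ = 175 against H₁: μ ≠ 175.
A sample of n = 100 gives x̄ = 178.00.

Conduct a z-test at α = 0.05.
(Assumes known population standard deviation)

Answer: z = 2.1429, reject H₀

Derivation:
Standard error: SE = σ/√n = 14/√100 = 1.4000
z-statistic: z = (x̄ - μ₀)/SE = (178.00 - 175)/1.4000 = 2.1429
Critical value: ±1.960
p-value = 0.0321
Decision: reject H₀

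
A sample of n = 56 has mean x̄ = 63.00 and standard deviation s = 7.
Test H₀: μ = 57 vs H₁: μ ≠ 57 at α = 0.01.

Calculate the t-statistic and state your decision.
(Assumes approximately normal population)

Answer: t = 6.4144, reject H₀

Derivation:
df = n - 1 = 55
SE = s/√n = 7/√56 = 0.9354
t = (x̄ - μ₀)/SE = (63.00 - 57)/0.9354 = 6.4144
Critical value: t_{0.005,55} = ±2.668
p-value < 0.0001
Decision: reject H₀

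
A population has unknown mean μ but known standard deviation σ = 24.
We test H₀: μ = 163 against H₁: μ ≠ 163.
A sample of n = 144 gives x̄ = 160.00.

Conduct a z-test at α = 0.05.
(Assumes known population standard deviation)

Standard error: SE = σ/√n = 24/√144 = 2.0000
z-statistic: z = (x̄ - μ₀)/SE = (160.00 - 163)/2.0000 = -1.5000
Critical value: ±1.960
p-value = 0.1336
Decision: fail to reject H₀

Answer: z = -1.5000, fail to reject H₀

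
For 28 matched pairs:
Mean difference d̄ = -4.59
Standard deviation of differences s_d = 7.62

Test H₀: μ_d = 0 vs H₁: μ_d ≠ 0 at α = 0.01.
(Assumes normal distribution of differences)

Answer: t = -3.1875, reject H₀

Derivation:
df = n - 1 = 27
SE = s_d/√n = 7.62/√28 = 1.4400
t = d̄/SE = -4.59/1.4400 = -3.1875
Critical value: t_{0.005,27} = ±2.771
p-value ≈ 0.0036
Decision: reject H₀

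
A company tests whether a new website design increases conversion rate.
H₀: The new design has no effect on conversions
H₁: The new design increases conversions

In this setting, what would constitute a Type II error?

Type I error: rejecting H₀ when it is actually true (false positive).
Type II error: failing to reject H₀ when H₁ is actually true (false negative).

Answer: Keeping the old design when the new one would have increased conversions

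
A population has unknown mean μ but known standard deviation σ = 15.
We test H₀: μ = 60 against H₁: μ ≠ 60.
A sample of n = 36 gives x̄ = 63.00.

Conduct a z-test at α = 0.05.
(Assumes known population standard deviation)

Answer: z = 1.2000, fail to reject H₀

Derivation:
Standard error: SE = σ/√n = 15/√36 = 2.5000
z-statistic: z = (x̄ - μ₀)/SE = (63.00 - 60)/2.5000 = 1.2000
Critical value: ±1.960
p-value = 0.2301
Decision: fail to reject H₀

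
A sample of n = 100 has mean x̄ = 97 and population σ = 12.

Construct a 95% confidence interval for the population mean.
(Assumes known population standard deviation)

Confidence level: 95%, α = 0.05
z_0.025 = 1.960
SE = σ/√n = 12/√100 = 1.2000
Margin of error = 1.960 × 1.2000 = 2.3520
CI: x̄ ± margin = 97 ± 2.3520
CI: (94.6480, 99.3520)

Answer: (94.6480, 99.3520)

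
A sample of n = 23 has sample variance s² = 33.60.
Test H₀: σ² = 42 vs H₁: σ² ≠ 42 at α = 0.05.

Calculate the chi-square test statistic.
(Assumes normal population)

Answer: χ² = 17.6000, fail to reject H₀

Derivation:
df = n - 1 = 22
χ² = (n-1)s²/σ₀² = 22×33.60/42 = 17.6000
Critical values: χ²_{0.975,22} = 10.982, χ²_{0.025,22} = 36.781
Rejection region: χ² < 10.982 or χ² > 36.781
Decision: fail to reject H₀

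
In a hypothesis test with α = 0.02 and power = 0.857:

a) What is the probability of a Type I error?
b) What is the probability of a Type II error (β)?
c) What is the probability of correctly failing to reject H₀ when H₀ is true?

Answer: a) 0.02, b) 0.143, c) 0.98

Derivation:
a) Type I error probability = α = 0.02
b) Power = P(reject H₀ | H₁ true) = 1 - β = 0.857, so Type II error probability = β = 1 - Power = 0.143
c) P(fail to reject H₀ | H₀ true) = 1 - α = 0.98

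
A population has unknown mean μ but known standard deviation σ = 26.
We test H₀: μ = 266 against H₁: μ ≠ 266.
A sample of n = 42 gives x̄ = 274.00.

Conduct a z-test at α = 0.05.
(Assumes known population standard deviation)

Standard error: SE = σ/√n = 26/√42 = 4.0119
z-statistic: z = (x̄ - μ₀)/SE = (274.00 - 266)/4.0119 = 1.9941
Critical value: ±1.960
p-value = 0.0461
Decision: reject H₀

Answer: z = 1.9941, reject H₀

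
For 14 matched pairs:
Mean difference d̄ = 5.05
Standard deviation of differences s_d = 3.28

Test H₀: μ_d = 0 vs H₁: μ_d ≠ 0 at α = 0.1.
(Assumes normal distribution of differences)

Answer: t = 5.7609, reject H₀

Derivation:
df = n - 1 = 13
SE = s_d/√n = 3.28/√14 = 0.8766
t = d̄/SE = 5.05/0.8766 = 5.7609
Critical value: t_{0.05,13} = ±1.771
p-value ≈ 0.0001
Decision: reject H₀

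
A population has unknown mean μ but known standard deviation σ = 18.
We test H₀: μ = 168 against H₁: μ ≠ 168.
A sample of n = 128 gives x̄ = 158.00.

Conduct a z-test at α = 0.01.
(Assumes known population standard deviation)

Standard error: SE = σ/√n = 18/√128 = 1.5910
z-statistic: z = (x̄ - μ₀)/SE = (158.00 - 168)/1.5910 = -6.2854
Critical value: ±2.576
p-value < 0.0001
Decision: reject H₀

Answer: z = -6.2854, reject H₀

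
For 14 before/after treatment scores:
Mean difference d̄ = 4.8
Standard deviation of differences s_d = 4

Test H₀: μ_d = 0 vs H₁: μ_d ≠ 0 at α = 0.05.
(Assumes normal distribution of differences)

df = n - 1 = 13
SE = s_d/√n = 4/√14 = 1.0690
t = d̄/SE = 4.8/1.0690 = 4.4902
Critical value: t_{0.025,13} = ±2.160
p-value ≈ 0.0006
Decision: reject H₀

Answer: t = 4.4902, reject H₀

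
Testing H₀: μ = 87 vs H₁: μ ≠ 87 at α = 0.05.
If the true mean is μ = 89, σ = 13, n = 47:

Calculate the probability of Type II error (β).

SE = σ/√n = 13/√47 = 1.8962
Critical values: μ₀ ± z_0.025×SE = 87 ± 1.960×1.8962
Acceptance region: (83.2834, 90.7166)
Under H₁ (μ = 89): z_high = (90.7166 - 89)/1.8962 = 0.9053, z_low = (83.2834 - 89)/1.8962 = -3.0148
β = P(not reject | H₁) = Φ(0.9053) - Φ(-3.0148) ≈ 0.8161

Answer: β ≈ 0.8161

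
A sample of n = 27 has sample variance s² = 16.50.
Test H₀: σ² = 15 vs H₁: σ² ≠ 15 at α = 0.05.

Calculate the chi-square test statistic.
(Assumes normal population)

df = n - 1 = 26
χ² = (n-1)s²/σ₀² = 26×16.50/15 = 28.6000
Critical values: χ²_{0.975,26} = 13.844, χ²_{0.025,26} = 41.923
Rejection region: χ² < 13.844 or χ² > 41.923
Decision: fail to reject H₀

Answer: χ² = 28.6000, fail to reject H₀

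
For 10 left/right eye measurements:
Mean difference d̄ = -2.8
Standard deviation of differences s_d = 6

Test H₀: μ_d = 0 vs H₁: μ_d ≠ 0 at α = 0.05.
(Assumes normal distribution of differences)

Answer: t = -1.4757, fail to reject H₀

Derivation:
df = n - 1 = 9
SE = s_d/√n = 6/√10 = 1.8974
t = d̄/SE = -2.8/1.8974 = -1.4757
Critical value: t_{0.025,9} = ±2.262
p-value ≈ 0.1741
Decision: fail to reject H₀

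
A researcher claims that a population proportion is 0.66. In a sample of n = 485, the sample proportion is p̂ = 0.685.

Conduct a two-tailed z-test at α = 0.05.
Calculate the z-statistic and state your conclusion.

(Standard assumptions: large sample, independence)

Answer: z = 1.1623, fail to reject H₀

Derivation:
H₀: p = 0.66, H₁: p ≠ 0.66
Standard error: SE = √(p₀(1-p₀)/n) = √(0.66×0.34/485) = 0.021510
z-statistic: z = (p̂ - p₀)/SE = (0.685 - 0.66)/0.021510 = 1.1623
Critical value: z_0.025 = ±1.960
p-value = 0.2451
Decision: fail to reject H₀ at α = 0.05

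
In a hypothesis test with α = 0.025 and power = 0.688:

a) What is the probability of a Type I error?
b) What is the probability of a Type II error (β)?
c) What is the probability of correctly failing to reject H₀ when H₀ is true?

Answer: a) 0.025, b) 0.312, c) 0.975

Derivation:
a) Type I error probability = α = 0.025
b) Power = P(reject H₀ | H₁ true) = 1 - β = 0.688, so Type II error probability = β = 1 - Power = 0.312
c) P(fail to reject H₀ | H₀ true) = 1 - α = 0.975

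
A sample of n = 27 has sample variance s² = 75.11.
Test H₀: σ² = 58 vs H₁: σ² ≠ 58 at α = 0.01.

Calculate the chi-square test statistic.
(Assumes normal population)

df = n - 1 = 26
χ² = (n-1)s²/σ₀² = 26×75.11/58 = 33.6700
Critical values: χ²_{0.995,26} = 11.160, χ²_{0.005,26} = 48.290
Rejection region: χ² < 11.160 or χ² > 48.290
Decision: fail to reject H₀

Answer: χ² = 33.6700, fail to reject H₀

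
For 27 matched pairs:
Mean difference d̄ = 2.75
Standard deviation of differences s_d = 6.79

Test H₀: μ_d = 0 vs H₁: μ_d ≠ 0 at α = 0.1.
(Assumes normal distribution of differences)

Answer: t = 2.1045, reject H₀

Derivation:
df = n - 1 = 26
SE = s_d/√n = 6.79/√27 = 1.3067
t = d̄/SE = 2.75/1.3067 = 2.1045
Critical value: t_{0.05,26} = ±1.706
p-value ≈ 0.0452
Decision: reject H₀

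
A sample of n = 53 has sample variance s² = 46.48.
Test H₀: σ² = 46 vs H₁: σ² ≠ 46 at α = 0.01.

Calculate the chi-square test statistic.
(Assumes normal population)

Answer: χ² = 52.5426, fail to reject H₀

Derivation:
df = n - 1 = 52
χ² = (n-1)s²/σ₀² = 52×46.48/46 = 52.5426
Critical values: χ²_{0.995,52} = 29.481, χ²_{0.005,52} = 82.001
Rejection region: χ² < 29.481 or χ² > 82.001
Decision: fail to reject H₀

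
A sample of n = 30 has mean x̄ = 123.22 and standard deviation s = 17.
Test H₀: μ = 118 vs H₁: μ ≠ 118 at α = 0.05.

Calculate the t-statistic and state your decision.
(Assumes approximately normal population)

Answer: t = 1.6818, fail to reject H₀

Derivation:
df = n - 1 = 29
SE = s/√n = 17/√30 = 3.1038
t = (x̄ - μ₀)/SE = (123.22 - 118)/3.1038 = 1.6818
Critical value: t_{0.025,29} = ±2.045
p-value ≈ 0.1033
Decision: fail to reject H₀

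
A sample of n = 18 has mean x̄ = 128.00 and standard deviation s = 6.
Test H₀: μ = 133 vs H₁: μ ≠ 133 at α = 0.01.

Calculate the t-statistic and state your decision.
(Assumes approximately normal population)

df = n - 1 = 17
SE = s/√n = 6/√18 = 1.4142
t = (x̄ - μ₀)/SE = (128.00 - 133)/1.4142 = -3.5356
Critical value: t_{0.005,17} = ±2.898
p-value ≈ 0.0025
Decision: reject H₀

Answer: t = -3.5356, reject H₀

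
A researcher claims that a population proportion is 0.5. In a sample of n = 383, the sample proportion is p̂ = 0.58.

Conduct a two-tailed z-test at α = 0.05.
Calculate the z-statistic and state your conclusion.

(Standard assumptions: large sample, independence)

Answer: z = 3.1312, reject H₀

Derivation:
H₀: p = 0.5, H₁: p ≠ 0.5
Standard error: SE = √(p₀(1-p₀)/n) = √(0.5×0.5/383) = 0.025549
z-statistic: z = (p̂ - p₀)/SE = (0.58 - 0.5)/0.025549 = 3.1312
Critical value: z_0.025 = ±1.960
p-value = 0.0017
Decision: reject H₀ at α = 0.05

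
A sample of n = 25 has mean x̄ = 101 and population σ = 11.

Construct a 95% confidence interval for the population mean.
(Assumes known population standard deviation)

Answer: (96.6880, 105.3120)

Derivation:
Confidence level: 95%, α = 0.05
z_0.025 = 1.960
SE = σ/√n = 11/√25 = 2.2000
Margin of error = 1.960 × 2.2000 = 4.3120
CI: x̄ ± margin = 101 ± 4.3120
CI: (96.6880, 105.3120)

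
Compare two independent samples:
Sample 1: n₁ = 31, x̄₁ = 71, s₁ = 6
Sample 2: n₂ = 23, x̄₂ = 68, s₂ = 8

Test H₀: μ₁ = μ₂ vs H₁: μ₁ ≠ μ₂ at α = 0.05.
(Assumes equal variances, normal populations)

Answer: t = 1.5760, fail to reject H₀

Derivation:
Pooled variance: s²_p = [30×6² + 22×8²]/(52) = 47.8462
s_p = 6.9171
SE = s_p×√(1/n₁ + 1/n₂) = 6.9171×√(1/31 + 1/23) = 1.9036
t = (x̄₁ - x̄₂)/SE = (71 - 68)/1.9036 = 1.5760
df = 52, t-critical = ±2.007
Decision: fail to reject H₀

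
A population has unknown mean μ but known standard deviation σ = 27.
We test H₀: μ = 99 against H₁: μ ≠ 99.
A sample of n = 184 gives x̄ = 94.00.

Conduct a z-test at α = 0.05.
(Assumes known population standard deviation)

Standard error: SE = σ/√n = 27/√184 = 1.9905
z-statistic: z = (x̄ - μ₀)/SE = (94.00 - 99)/1.9905 = -2.5119
Critical value: ±1.960
p-value = 0.0120
Decision: reject H₀

Answer: z = -2.5119, reject H₀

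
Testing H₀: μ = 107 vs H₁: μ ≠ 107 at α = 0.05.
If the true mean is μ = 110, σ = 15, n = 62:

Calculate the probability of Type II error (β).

SE = σ/√n = 15/√62 = 1.9050
Critical values: μ₀ ± z_0.025×SE = 107 ± 1.960×1.9050
Acceptance region: (103.2662, 110.7338)
Under H₁ (μ = 110): z_high = (110.7338 - 110)/1.9050 = 0.3852, z_low = (103.2662 - 110)/1.9050 = -3.5348
β = P(not reject | H₁) = Φ(0.3852) - Φ(-3.5348) ≈ 0.6498

Answer: β ≈ 0.6498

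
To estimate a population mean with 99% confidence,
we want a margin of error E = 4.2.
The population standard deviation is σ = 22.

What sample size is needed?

Answer: n = 183

Derivation:
z_0.005 = 2.576
n = (z×σ/E)² = (2.576×22/4.2)²
n = 182.0700
Round up: n = 183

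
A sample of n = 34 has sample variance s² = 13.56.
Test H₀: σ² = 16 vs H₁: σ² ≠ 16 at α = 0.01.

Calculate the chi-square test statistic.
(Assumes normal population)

df = n - 1 = 33
χ² = (n-1)s²/σ₀² = 33×13.56/16 = 27.9675
Critical values: χ²_{0.995,33} = 15.815, χ²_{0.005,33} = 57.648
Rejection region: χ² < 15.815 or χ² > 57.648
Decision: fail to reject H₀

Answer: χ² = 27.9675, fail to reject H₀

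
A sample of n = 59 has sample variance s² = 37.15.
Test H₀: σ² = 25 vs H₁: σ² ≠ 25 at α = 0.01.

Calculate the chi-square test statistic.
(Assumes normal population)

Answer: χ² = 86.1880, fail to reject H₀

Derivation:
df = n - 1 = 58
χ² = (n-1)s²/σ₀² = 58×37.15/25 = 86.1880
Critical values: χ²_{0.995,58} = 34.008, χ²_{0.005,58} = 89.477
Rejection region: χ² < 34.008 or χ² > 89.477
Decision: fail to reject H₀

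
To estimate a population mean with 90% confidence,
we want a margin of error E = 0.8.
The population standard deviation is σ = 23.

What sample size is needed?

z_0.05 = 1.645
n = (z×σ/E)² = (1.645×23/0.8)²
n = 2236.6988
Round up: n = 2237

Answer: n = 2237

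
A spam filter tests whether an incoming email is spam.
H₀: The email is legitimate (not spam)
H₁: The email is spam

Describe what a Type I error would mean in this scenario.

Type I error: rejecting H₀ when it is actually true (false positive).
Type II error: failing to reject H₀ when H₁ is actually true (false negative).

Answer: Marking a legitimate email as spam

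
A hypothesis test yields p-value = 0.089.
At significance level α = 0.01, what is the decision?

Answer: fail to reject H₀

Derivation:
Compare p-value to α:
0.089 ≥ 0.01
Decision: fail to reject H₀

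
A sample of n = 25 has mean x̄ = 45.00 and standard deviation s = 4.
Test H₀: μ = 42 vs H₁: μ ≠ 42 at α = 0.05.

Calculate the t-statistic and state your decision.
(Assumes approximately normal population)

df = n - 1 = 24
SE = s/√n = 4/√25 = 0.8000
t = (x̄ - μ₀)/SE = (45.00 - 42)/0.8000 = 3.7500
Critical value: t_{0.025,24} = ±2.064
p-value ≈ 0.0010
Decision: reject H₀

Answer: t = 3.7500, reject H₀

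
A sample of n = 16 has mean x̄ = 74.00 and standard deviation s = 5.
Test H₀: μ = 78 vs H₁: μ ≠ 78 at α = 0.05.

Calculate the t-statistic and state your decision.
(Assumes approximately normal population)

df = n - 1 = 15
SE = s/√n = 5/√16 = 1.2500
t = (x̄ - μ₀)/SE = (74.00 - 78)/1.2500 = -3.2000
Critical value: t_{0.025,15} = ±2.131
p-value ≈ 0.0060
Decision: reject H₀

Answer: t = -3.2000, reject H₀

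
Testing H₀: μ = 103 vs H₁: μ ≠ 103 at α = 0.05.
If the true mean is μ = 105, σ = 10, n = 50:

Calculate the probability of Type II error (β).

Answer: β ≈ 0.7070

Derivation:
SE = σ/√n = 10/√50 = 1.4142
Critical values: μ₀ ± z_0.025×SE = 103 ± 1.960×1.4142
Acceptance region: (100.2282, 105.7718)
Under H₁ (μ = 105): z_high = (105.7718 - 105)/1.4142 = 0.5458, z_low = (100.2282 - 105)/1.4142 = -3.3742
β = P(not reject | H₁) = Φ(0.5458) - Φ(-3.3742) ≈ 0.7070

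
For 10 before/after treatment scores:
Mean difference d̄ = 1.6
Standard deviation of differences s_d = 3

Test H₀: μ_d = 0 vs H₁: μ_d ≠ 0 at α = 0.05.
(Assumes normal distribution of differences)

Answer: t = 1.6865, fail to reject H₀

Derivation:
df = n - 1 = 9
SE = s_d/√n = 3/√10 = 0.9487
t = d̄/SE = 1.6/0.9487 = 1.6865
Critical value: t_{0.025,9} = ±2.262
p-value ≈ 0.1260
Decision: fail to reject H₀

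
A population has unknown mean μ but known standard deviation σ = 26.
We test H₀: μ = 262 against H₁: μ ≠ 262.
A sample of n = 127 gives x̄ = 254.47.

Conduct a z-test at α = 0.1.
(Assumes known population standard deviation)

Answer: z = -3.2638, reject H₀

Derivation:
Standard error: SE = σ/√n = 26/√127 = 2.3071
z-statistic: z = (x̄ - μ₀)/SE = (254.47 - 262)/2.3071 = -3.2638
Critical value: ±1.645
p-value = 0.0011
Decision: reject H₀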